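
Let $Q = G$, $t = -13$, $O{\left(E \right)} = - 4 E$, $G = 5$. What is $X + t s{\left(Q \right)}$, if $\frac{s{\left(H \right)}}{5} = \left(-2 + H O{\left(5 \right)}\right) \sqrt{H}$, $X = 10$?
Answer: $10 + 6630 \sqrt{5} \approx 14835.0$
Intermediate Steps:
$Q = 5$
$s{\left(H \right)} = 5 \sqrt{H} \left(-2 - 20 H\right)$ ($s{\left(H \right)} = 5 \left(-2 + H \left(\left(-4\right) 5\right)\right) \sqrt{H} = 5 \left(-2 + H \left(-20\right)\right) \sqrt{H} = 5 \left(-2 - 20 H\right) \sqrt{H} = 5 \sqrt{H} \left(-2 - 20 H\right)$)
$X + t s{\left(Q \right)} = 10 - 13 \sqrt{5} \left(-10 - 500\right) = 10 - 13 \sqrt{5} \left(-510\right) = 10 - 13 \left(- 510 \sqrt{5}\right) = 10 + 6630 \sqrt{5}$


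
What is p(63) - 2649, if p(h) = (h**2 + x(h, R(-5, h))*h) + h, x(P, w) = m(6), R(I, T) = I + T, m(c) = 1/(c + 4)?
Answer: 13893/10 ≈ 1389.3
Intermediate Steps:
m(c) = 1/(4 + c)
x(P, w) = 1/10 (x(P, w) = 1/(4 + 6) = 1/10)
p(h) = h**2 + 11*h/10 (p(h) = (h**2 + h/10) + h = h**2 + 11*h/10)
p(63) - 2649 = (1/10)*63*(11 + 10*63) - 2649 = (1/10)*63*(11 + 630) - 2649 = (1/10)*63*641 - 2649 = 40383/10 - 2649 = 13893/10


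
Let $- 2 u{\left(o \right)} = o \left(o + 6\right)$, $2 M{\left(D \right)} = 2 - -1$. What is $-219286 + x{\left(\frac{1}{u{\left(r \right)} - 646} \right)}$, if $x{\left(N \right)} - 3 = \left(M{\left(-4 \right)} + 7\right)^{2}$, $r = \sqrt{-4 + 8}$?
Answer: $- \frac{876843}{4} \approx -2.1921 \cdot 10^{5}$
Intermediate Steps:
$r = 2$ ($r = \sqrt{4} = 2$)
$M{\left(D \right)} = \frac{3}{2}$ ($M{\left(D \right)} = \frac{2 - -1}{2} = \frac{2 + 1}{2} = \frac{1}{2} \cdot 3 = \frac{3}{2}$)
$u{\left(o \right)} = - \frac{o \left(6 + o\right)}{2}$ ($u{\left(o \right)} = - \frac{o \left(o + 6\right)}{2} = - \frac{o \left(6 + o\right)}{2}$)
$x{\left(N \right)} = \frac{301}{4}$ ($x{\left(N \right)} = 3 + \left(\frac{3}{2} + 7\right)^{2} = 3 + \left(\frac{17}{2}\right)^{2} = 3 + \frac{289}{4} = \frac{301}{4}$)
$-219286 + x{\left(\frac{1}{u{\left(r \right)} - 646} \right)} = -219286 + \frac{301}{4} = - \frac{876843}{4}$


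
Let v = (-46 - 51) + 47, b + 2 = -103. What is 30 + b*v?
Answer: 5280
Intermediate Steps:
b = -105 (b = -2 - 103 = -105)
v = -50 (v = -97 + 47 = -50)
30 + b*v = 30 - 105*(-50) = 30 + 5250 = 5280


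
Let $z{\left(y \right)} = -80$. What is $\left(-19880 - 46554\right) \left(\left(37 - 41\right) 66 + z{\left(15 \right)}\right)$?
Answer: $22853296$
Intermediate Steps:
$\left(-19880 - 46554\right) \left(\left(37 - 41\right) 66 + z{\left(15 \right)}\right) = \left(-19880 - 46554\right) \left(\left(37 - 41\right) 66 - 80\right) = - 66434 \left(\left(-4\right) 66 - 80\right) = - 66434 \left(-264 - 80\right) = \left(-66434\right) \left(-344\right) = 22853296$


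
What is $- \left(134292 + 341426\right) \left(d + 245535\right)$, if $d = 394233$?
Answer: $-304349153424$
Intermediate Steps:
$- \left(134292 + 341426\right) \left(d + 245535\right) = - \left(134292 + 341426\right) \left(394233 + 245535\right) = - 475718 \cdot 639768 = \left(-1\right) 304349153424 = -304349153424$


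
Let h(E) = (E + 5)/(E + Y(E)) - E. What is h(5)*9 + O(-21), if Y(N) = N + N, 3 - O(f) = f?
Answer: -15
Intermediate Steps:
O(f) = 3 - f
Y(N) = 2*N
h(E) = -E + (5 + E)/(3*E) (h(E) = (E + 5)/(E + 2*E) - E = (5 + E)/((3*E)) - E = (5 + E)*(1/(3*E)) - E = (5 + E)/(3*E) - E = -E + (5 + E)/(3*E))
h(5)*9 + O(-21) = (⅓ - 1*5 + (5/3)/5)*9 + (3 - 1*(-21)) = (⅓ - 5 + (5/3)*(⅕))*9 + (3 + 21) = (⅓ - 5 + ⅓)*9 + 24 = -13/3*9 + 24 = -39 + 24 = -15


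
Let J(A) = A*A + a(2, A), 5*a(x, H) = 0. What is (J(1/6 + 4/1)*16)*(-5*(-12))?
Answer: 50000/3 ≈ 16667.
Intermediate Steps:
a(x, H) = 0 (a(x, H) = (1/5)*0 = 0)
J(A) = A**2 (J(A) = A*A + 0 = A**2 + 0 = A**2)
(J(1/6 + 4/1)*16)*(-5*(-12)) = ((1/6 + 4/1)**2*16)*(-5*(-12)) = ((1*(1/6) + 4*1)**2*16)*60 = ((1/6 + 4)**2*16)*60 = ((25/6)**2*16)*60 = ((625/36)*16)*60 = (2500/9)*60 = 50000/3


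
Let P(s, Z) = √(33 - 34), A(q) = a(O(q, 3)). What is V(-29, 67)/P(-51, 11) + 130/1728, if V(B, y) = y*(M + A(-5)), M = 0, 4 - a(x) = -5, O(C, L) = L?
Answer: 65/864 - 603*I ≈ 0.075231 - 603.0*I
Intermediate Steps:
a(x) = 9 (a(x) = 4 - 1*(-5) = 4 + 5 = 9)
A(q) = 9
P(s, Z) = I (P(s, Z) = √(-1) = I)
V(B, y) = 9*y (V(B, y) = y*(0 + 9) = y*9 = 9*y)
V(-29, 67)/P(-51, 11) + 130/1728 = (9*67)/I + 130/1728 = 603*(-I) + 130*(1/1728) = -603*I + 65/864 = 65/864 - 603*I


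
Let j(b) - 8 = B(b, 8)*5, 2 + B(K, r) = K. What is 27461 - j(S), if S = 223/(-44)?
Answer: 1209487/44 ≈ 27488.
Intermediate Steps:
B(K, r) = -2 + K
S = -223/44 (S = 223*(-1/44) = -223/44 ≈ -5.0682)
j(b) = -2 + 5*b (j(b) = 8 + (-2 + b)*5 = 8 + (-10 + 5*b) = -2 + 5*b)
27461 - j(S) = 27461 - (-2 + 5*(-223/44)) = 27461 - (-2 - 1115/44) = 27461 - 1*(-1203/44) = 27461 + 1203/44 = 1209487/44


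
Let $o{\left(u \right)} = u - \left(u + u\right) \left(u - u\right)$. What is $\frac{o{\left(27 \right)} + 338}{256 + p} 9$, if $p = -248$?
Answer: $\frac{3285}{8} \approx 410.63$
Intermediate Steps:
$o{\left(u \right)} = u$ ($o{\left(u \right)} = u - 2 u 0 = u - 0 = u + 0 = u$)
$\frac{o{\left(27 \right)} + 338}{256 + p} 9 = \frac{27 + 338}{256 - 248} \cdot 9 = \frac{365}{8} \cdot 9 = \frac{3285}{8}$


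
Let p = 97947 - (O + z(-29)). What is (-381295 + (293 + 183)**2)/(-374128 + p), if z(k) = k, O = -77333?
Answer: 17191/22091 ≈ 0.77819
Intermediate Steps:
p = 175309 (p = 97947 - (-77333 - 29) = 97947 - 1*(-77362) = 97947 + 77362 = 175309)
(-381295 + (293 + 183)**2)/(-374128 + p) = (-381295 + (293 + 183)**2)/(-374128 + 175309) = (-381295 + 476**2)/(-198819) = (-381295 + 226576)*(-1/198819) = -154719*(-1/198819) = 17191/22091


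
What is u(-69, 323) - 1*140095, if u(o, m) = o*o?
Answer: -135334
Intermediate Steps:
u(o, m) = o²
u(-69, 323) - 1*140095 = (-69)² - 1*140095 = 4761 - 140095 = -135334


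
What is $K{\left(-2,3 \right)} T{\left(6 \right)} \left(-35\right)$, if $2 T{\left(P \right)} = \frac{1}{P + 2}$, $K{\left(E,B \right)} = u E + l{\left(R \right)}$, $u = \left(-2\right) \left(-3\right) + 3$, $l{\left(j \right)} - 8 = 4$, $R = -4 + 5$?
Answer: $\frac{105}{8} \approx 13.125$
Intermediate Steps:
$R = 1$
$l{\left(j \right)} = 12$ ($l{\left(j \right)} = 8 + 4 = 12$)
$u = 9$ ($u = 6 + 3 = 9$)
$K{\left(E,B \right)} = 12 + 9 E$ ($K{\left(E,B \right)} = 9 E + 12 = 12 + 9 E$)
$T{\left(P \right)} = \frac{1}{2 \left(2 + P\right)}$ ($T{\left(P \right)} = \frac{1}{2 \left(P + 2\right)} = \frac{1}{2 \left(2 + P\right)}$)
$K{\left(-2,3 \right)} T{\left(6 \right)} \left(-35\right) = \left(12 + 9 \left(-2\right)\right) \frac{1}{2 \left(2 + 6\right)} \left(-35\right) = \left(12 - 18\right) \frac{1}{2 \cdot 8} \left(-35\right) = - 6 \cdot \frac{1}{2} \cdot \frac{1}{8} \left(-35\right) = \left(-6\right) \frac{1}{16} \left(-35\right) = \left(- \frac{3}{8}\right) \left(-35\right) = \frac{105}{8}$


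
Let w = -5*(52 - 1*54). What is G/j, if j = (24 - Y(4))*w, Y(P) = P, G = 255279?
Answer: 255279/200 ≈ 1276.4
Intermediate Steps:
w = 10 (w = -5*(52 - 54) = -5*(-2) = 10)
j = 200 (j = (24 - 1*4)*10 = (24 - 4)*10 = 20*10 = 200)
G/j = 255279/200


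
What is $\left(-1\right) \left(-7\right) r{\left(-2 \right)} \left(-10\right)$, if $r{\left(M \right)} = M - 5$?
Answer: $490$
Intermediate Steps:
$r{\left(M \right)} = -5 + M$ ($r{\left(M \right)} = M - 5 = -5 + M$)
$\left(-1\right) \left(-7\right) r{\left(-2 \right)} \left(-10\right) = \left(-1\right) \left(-7\right) \left(-5 - 2\right) \left(-10\right) = 7 \left(-7\right) \left(-10\right) = \left(-49\right) \left(-10\right) = 490$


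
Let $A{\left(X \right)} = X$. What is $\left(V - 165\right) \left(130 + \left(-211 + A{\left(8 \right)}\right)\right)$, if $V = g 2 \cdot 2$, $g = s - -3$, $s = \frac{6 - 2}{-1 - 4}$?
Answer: $\frac{57013}{5} \approx 11403.0$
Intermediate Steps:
$s = - \frac{4}{5}$ ($s = \frac{4}{-5} = 4 \left(- \frac{1}{5}\right) = - \frac{4}{5} \approx -0.8$)
$g = \frac{11}{5}$ ($g = - \frac{4}{5} - -3 = - \frac{4}{5} + 3 = \frac{11}{5} \approx 2.2$)
$V = \frac{44}{5}$ ($V = \frac{11}{5} \cdot 2 \cdot 2 = \frac{22}{5} \cdot 2 = \frac{44}{5} \approx 8.8$)
$\left(V - 165\right) \left(130 + \left(-211 + A{\left(8 \right)}\right)\right) = \left(\frac{44}{5} - 165\right) \left(130 + \left(-211 + 8\right)\right) = - \frac{781 \left(130 - 203\right)}{5} = \left(- \frac{781}{5}\right) \left(-73\right) = \frac{57013}{5}$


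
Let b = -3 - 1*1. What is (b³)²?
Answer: 4096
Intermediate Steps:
b = -4 (b = -3 - 1 = -4)
(b³)² = ((-4)³)² = (-64)² = 4096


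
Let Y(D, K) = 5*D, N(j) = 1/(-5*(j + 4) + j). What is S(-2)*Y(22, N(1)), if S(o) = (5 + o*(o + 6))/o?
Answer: 165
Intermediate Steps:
N(j) = 1/(-20 - 4*j) (N(j) = 1/(-5*(4 + j) + j) = 1/((-20 - 5*j) + j) = 1/(-20 - 4*j))
S(o) = (5 + o*(6 + o))/o
S(-2)*Y(22, N(1)) = (6 - 2 + 5/(-2))*(5*22) = (6 - 2 + 5*(-½))*110 = (6 - 2 - 5/2)*110 = (3/2)*110 = 165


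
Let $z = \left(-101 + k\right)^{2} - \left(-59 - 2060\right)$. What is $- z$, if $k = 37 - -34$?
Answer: $-3019$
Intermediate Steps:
$k = 71$ ($k = 37 + 34 = 71$)
$z = 3019$ ($z = \left(-101 + 71\right)^{2} - \left(-59 - 2060\right) = \left(-30\right)^{2} - \left(-59 - 2060\right) = 900 - -2119 = 900 + 2119 = 3019$)
$- z = \left(-1\right) 3019 = -3019$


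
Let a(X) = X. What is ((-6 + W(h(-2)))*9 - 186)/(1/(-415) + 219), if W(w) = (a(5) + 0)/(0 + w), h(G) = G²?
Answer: -379725/363536 ≈ -1.0445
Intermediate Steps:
W(w) = 5/w (W(w) = (5 + 0)/(0 + w) = 5/w)
((-6 + W(h(-2)))*9 - 186)/(1/(-415) + 219) = ((-6 + 5/((-2)²))*9 - 186)/(1/(-415) + 219) = ((-6 + 5/4)*9 - 186)/(-1/415 + 219) = ((-6 + 5*(¼))*9 - 186)/(90884/415) = ((-6 + 5/4)*9 - 186)*(415/90884) = (-19/4*9 - 186)*(415/90884) = (-171/4 - 186)*(415/90884) = -915/4*415/90884 = -379725/363536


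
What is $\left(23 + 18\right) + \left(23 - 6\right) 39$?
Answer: $704$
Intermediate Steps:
$\left(23 + 18\right) + \left(23 - 6\right) 39 = 41 + 17 \cdot 39 = 41 + 663 = 704$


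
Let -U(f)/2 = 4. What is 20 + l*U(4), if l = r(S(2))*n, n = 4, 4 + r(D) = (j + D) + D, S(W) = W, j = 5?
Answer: -140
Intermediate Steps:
U(f) = -8 (U(f) = -2*4 = -8)
r(D) = 1 + 2*D (r(D) = -4 + ((5 + D) + D) = -4 + (5 + 2*D) = 1 + 2*D)
l = 20 (l = (1 + 2*2)*4 = (1 + 4)*4 = 5*4 = 20)
20 + l*U(4) = 20 + 20*(-8) = 20 - 160 = -140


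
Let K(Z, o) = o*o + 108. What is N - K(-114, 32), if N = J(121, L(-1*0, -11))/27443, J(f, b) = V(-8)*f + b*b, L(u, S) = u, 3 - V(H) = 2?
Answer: -31065355/27443 ≈ -1132.0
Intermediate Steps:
V(H) = 1 (V(H) = 3 - 1*2 = 3 - 2 = 1)
J(f, b) = f + b² (J(f, b) = 1*f + b*b = f + b²)
K(Z, o) = 108 + o² (K(Z, o) = o² + 108 = 108 + o²)
N = 121/27443 (N = (121 + (-1*0)²)/27443 = (121 + 0²)*(1/27443) = (121 + 0)*(1/27443) = 121*(1/27443) = 121/27443 ≈ 0.0044091)
N - K(-114, 32) = 121/27443 - (108 + 32²) = 121/27443 - (108 + 1024) = 121/27443 - 1*1132 = 121/27443 - 1132 = -31065355/27443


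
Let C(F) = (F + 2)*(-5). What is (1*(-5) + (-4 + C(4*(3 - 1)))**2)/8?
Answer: 2911/8 ≈ 363.88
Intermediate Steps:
C(F) = -10 - 5*F (C(F) = (2 + F)*(-5) = -10 - 5*F)
(1*(-5) + (-4 + C(4*(3 - 1)))**2)/8 = (1*(-5) + (-4 + (-10 - 20*(3 - 1)))**2)/8 = (-5 + (-4 + (-10 - 20*2))**2)/8 = (-5 + (-4 + (-10 - 5*8))**2)/8 = (-5 + (-4 + (-10 - 40))**2)/8 = (-5 + (-4 - 50)**2)/8 = (-5 + (-54)**2)/8 = (-5 + 2916)/8 = (1/8)*2911 = 2911/8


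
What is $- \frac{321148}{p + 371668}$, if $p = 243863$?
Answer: $- \frac{321148}{615531} \approx -0.52174$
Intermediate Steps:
$- \frac{321148}{p + 371668} = - \frac{321148}{243863 + 371668} = - \frac{321148}{615531}$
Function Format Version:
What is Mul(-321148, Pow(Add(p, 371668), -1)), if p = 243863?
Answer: Rational(-321148, 615531) ≈ -0.52174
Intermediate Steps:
Mul(-321148, Pow(Add(p, 371668), -1)) = Mul(-321148, Pow(Add(243863, 371668), -1)) = Mul(-321148, Pow(615531, -1)) = Mul(-321148, Rational(1, 615531)) = Rational(-321148, 615531)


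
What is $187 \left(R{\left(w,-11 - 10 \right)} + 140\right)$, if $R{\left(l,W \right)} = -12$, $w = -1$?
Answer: $23936$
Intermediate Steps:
$187 \left(R{\left(w,-11 - 10 \right)} + 140\right) = 187 \left(-12 + 140\right) = 187 \cdot 128 = 23936$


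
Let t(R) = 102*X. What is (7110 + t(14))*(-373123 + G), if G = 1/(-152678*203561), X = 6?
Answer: -44773687132662051135/15539643179 ≈ -2.8813e+9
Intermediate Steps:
t(R) = 612 (t(R) = 102*6 = 612)
G = -1/31079286358 (G = -1/152678*1/203561 = -1/31079286358 ≈ -3.2176e-11)
(7110 + t(14))*(-373123 + G) = (7110 + 612)*(-373123 - 1/31079286358) = 7722*(-11596396563756035/31079286358) = -44773687132662051135/15539643179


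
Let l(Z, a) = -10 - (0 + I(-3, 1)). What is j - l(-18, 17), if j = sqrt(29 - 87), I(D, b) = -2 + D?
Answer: 5 + I*sqrt(58) ≈ 5.0 + 7.6158*I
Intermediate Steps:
l(Z, a) = -5 (l(Z, a) = -10 - (0 + (-2 - 3)) = -10 - (0 - 5) = -10 - 1*(-5) = -10 + 5 = -5)
j = I*sqrt(58) (j = sqrt(-58) = I*sqrt(58) ≈ 7.6158*I)
j - l(-18, 17) = I*sqrt(58) - 1*(-5) = I*sqrt(58) + 5 = 5 + I*sqrt(58)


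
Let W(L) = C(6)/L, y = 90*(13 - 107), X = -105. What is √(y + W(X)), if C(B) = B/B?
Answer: I*√93271605/105 ≈ 91.978*I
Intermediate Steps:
C(B) = 1
y = -8460 (y = 90*(-94) = -8460)
W(L) = 1/L
√(y + W(X)) = √(-8460 + 1/(-105)) = √(-8460 - 1/105) = √(-888301/105) = I*√93271605/105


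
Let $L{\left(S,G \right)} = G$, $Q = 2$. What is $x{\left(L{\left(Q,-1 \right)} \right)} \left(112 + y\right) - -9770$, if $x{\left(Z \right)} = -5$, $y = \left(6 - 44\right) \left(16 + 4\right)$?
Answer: $13010$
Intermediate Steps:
$y = -760$ ($y = \left(-38\right) 20 = -760$)
$x{\left(L{\left(Q,-1 \right)} \right)} \left(112 + y\right) - -9770 = - 5 \left(112 - 760\right) - -9770 = \left(-5\right) \left(-648\right) + 9770 = 3240 + 9770 = 13010$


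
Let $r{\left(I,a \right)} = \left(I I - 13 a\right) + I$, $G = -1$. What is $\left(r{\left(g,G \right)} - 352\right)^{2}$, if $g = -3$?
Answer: $110889$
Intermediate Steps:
$r{\left(I,a \right)} = I + I^{2} - 13 a$ ($r{\left(I,a \right)} = \left(I^{2} - 13 a\right) + I = I + I^{2} - 13 a$)
$\left(r{\left(g,G \right)} - 352\right)^{2} = \left(\left(-3 + \left(-3\right)^{2} - -13\right) - 352\right)^{2} = \left(\left(-3 + 9 + 13\right) - 352\right)^{2} = \left(19 - 352\right)^{2} = \left(-333\right)^{2} = 110889$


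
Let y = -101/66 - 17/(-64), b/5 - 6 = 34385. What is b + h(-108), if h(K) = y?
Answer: 363166289/2112 ≈ 1.7195e+5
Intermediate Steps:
b = 171955 (b = 30 + 5*34385 = 30 + 171925 = 171955)
y = -2671/2112 (y = -101*1/66 - 17*(-1/64) = -101/66 + 17/64 = -2671/2112 ≈ -1.2647)
h(K) = -2671/2112
b + h(-108) = 171955 - 2671/2112 = 363166289/2112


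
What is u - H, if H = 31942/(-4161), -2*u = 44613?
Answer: -185570809/8322 ≈ -22299.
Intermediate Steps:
u = -44613/2 (u = -½*44613 = -44613/2 ≈ -22307.)
H = -31942/4161 (H = 31942*(-1/4161) = -31942/4161 ≈ -7.6765)
u - H = -44613/2 - 1*(-31942/4161) = -44613/2 + 31942/4161 = -185570809/8322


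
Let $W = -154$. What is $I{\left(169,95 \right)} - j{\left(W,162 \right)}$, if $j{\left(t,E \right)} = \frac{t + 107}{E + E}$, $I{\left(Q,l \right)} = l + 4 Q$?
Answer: $\frac{249851}{324} \approx 771.14$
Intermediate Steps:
$j{\left(t,E \right)} = \frac{107 + t}{2 E}$
$I{\left(169,95 \right)} - j{\left(W,162 \right)} = \left(95 + 4 \cdot 169\right) - \frac{107 - 154}{2 \cdot 162} = \left(95 + 676\right) - \frac{1}{2} \cdot \frac{1}{162} \left(-47\right) = 771 - - \frac{47}{324} = 771 + \frac{47}{324} = \frac{249851}{324}$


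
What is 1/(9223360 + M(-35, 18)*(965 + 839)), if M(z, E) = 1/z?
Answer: 35/322815796 ≈ 1.0842e-7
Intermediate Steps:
1/(9223360 + M(-35, 18)*(965 + 839)) = 1/(9223360 + (965 + 839)/(-35)) = 1/(9223360 - 1/35*1804) = 1/(9223360 - 1804/35) = 1/(322815796/35) = 35/322815796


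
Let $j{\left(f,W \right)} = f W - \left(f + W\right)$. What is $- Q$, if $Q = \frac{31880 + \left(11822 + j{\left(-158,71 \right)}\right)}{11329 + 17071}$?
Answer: $- \frac{32571}{28400} \approx -1.1469$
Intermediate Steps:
$j{\left(f,W \right)} = - W - f + W f$ ($j{\left(f,W \right)} = W f - \left(W + f\right) = - W - f + W f$)
$Q = \frac{32571}{28400}$ ($Q = \frac{31880 + \left(11822 - 11131\right)}{11329 + 17071} = \frac{31880 + \left(11822 - 11131\right)}{28400} = \left(31880 + \left(11822 - 11131\right)\right) \frac{1}{28400} = \left(31880 + 691\right) \frac{1}{28400} = 32571 \cdot \frac{1}{28400} = \frac{32571}{28400} \approx 1.1469$)
$- Q = \left(-1\right) \frac{32571}{28400} = - \frac{32571}{28400}$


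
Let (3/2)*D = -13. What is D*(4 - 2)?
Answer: -52/3 ≈ -17.333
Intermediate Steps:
D = -26/3 (D = (2/3)*(-13) = -26/3 ≈ -8.6667)
D*(4 - 2) = -26*(4 - 2)/3 = -26/3*2 = -52/3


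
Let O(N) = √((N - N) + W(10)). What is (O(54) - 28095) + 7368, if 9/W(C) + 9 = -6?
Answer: -20727 + I*√15/5 ≈ -20727.0 + 0.7746*I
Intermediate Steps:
W(C) = -⅗ (W(C) = 9/(-9 - 6) = 9/(-15) = 9*(-1/15) = -⅗)
O(N) = I*√15/5 (O(N) = √((N - N) - ⅗) = √(0 - ⅗) = √(-⅗) = I*√15/5)
(O(54) - 28095) + 7368 = (I*√15/5 - 28095) + 7368 = (-28095 + I*√15/5) + 7368 = -20727 + I*√15/5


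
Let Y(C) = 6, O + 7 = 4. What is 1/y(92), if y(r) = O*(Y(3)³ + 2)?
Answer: -1/654 ≈ -0.0015291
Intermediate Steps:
O = -3 (O = -7 + 4 = -3)
y(r) = -654 (y(r) = -3*(6³ + 2) = -3*(216 + 2) = -3*218 = -654)
1/y(92) = 1/(-654) = -1/654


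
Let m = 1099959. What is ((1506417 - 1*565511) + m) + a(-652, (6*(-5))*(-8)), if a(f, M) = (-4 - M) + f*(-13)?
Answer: 2049097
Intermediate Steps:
a(f, M) = -4 - M - 13*f (a(f, M) = (-4 - M) - 13*f = -4 - M - 13*f)
((1506417 - 1*565511) + m) + a(-652, (6*(-5))*(-8)) = ((1506417 - 1*565511) + 1099959) + (-4 - 6*(-5)*(-8) - 13*(-652)) = ((1506417 - 565511) + 1099959) + (-4 - (-30)*(-8) + 8476) = (940906 + 1099959) + (-4 - 1*240 + 8476) = 2040865 + (-4 - 240 + 8476) = 2040865 + 8232 = 2049097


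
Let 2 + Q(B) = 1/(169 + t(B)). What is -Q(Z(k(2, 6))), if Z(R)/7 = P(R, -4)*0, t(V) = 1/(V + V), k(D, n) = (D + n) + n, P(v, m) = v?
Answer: nan ≈ nan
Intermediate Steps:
k(D, n) = D + 2*n
t(V) = 1/(2*V)
Z(R) = 0 (Z(R) = 7*(R*0) = 7*0 = 0)
Q(B) = -2 + 1/(169 + 1/(2*B))
-Q(Z(k(2, 6))) = -2*(-1 - 337*0)/(1 + 338*0) = -2*(-1 + 0)/(1 + 0) = -2*(-1)/1 = -2*(-1) = -1*(-2) = 2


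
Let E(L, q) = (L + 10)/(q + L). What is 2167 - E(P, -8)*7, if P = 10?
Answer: 2097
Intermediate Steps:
E(L, q) = (10 + L)/(L + q)
2167 - E(P, -8)*7 = 2167 - (10 + 10)/(10 - 8)*7 = 2167 - 20/2*7 = 2167 - (½)*20*7 = 2167 - 10*7 = 2167 - 1*70 = 2167 - 70 = 2097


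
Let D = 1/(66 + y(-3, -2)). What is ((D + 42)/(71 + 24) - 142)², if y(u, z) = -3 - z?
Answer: 764084026161/38130625 ≈ 20039.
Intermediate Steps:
D = 1/65 (D = 1/(66 + (-3 - 1*(-2))) = 1/(66 + (-3 + 2)) = 1/(66 - 1) = 1/65 ≈ 0.015385)
((D + 42)/(71 + 24) - 142)² = ((1/65 + 42)/(71 + 24) - 142)² = ((2731/65)/95 - 142)² = ((2731/65)*(1/95) - 142)² = (2731/6175 - 142)² = (-874119/6175)² = 764084026161/38130625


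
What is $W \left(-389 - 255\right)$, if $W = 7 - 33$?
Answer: $16744$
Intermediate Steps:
$W = -26$ ($W = 7 - 33 = -26$)
$W \left(-389 - 255\right) = - 26 \left(-389 - 255\right) = \left(-26\right) \left(-644\right) = 16744$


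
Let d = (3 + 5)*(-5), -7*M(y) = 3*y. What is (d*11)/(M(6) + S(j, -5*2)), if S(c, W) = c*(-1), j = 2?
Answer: 385/4 ≈ 96.250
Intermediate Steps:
S(c, W) = -c
M(y) = -3*y/7
d = -40 (d = 8*(-5) = -40)
(d*11)/(M(6) + S(j, -5*2)) = (-40*11)/(-3/7*6 - 1*2) = -440/(-18/7 - 2) = -440/(-32/7) = -440*(-7/32) = 385/4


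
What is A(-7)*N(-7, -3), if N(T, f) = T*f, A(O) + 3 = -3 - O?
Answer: 21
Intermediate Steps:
A(O) = -6 - O (A(O) = -3 + (-3 - O) = -6 - O)
A(-7)*N(-7, -3) = (-6 - 1*(-7))*(-7*(-3)) = (-6 + 7)*21 = 1*21 = 21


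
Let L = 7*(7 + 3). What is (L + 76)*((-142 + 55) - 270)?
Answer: -52122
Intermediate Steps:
L = 70 (L = 7*10 = 70)
(L + 76)*((-142 + 55) - 270) = (70 + 76)*((-142 + 55) - 270) = 146*(-87 - 270) = 146*(-357) = -52122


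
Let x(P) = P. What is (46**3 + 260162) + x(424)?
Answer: 357922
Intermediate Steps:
(46**3 + 260162) + x(424) = (46**3 + 260162) + 424 = (97336 + 260162) + 424 = 357498 + 424 = 357922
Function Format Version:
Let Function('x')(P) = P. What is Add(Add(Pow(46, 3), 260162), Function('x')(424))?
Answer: 357922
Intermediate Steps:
Add(Add(Pow(46, 3), 260162), Function('x')(424)) = Add(Add(Pow(46, 3), 260162), 424) = Add(Add(97336, 260162), 424) = Add(357498, 424) = 357922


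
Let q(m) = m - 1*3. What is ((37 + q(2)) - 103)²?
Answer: 4489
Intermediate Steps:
q(m) = -3 + m (q(m) = m - 3 = -3 + m)
((37 + q(2)) - 103)² = ((37 + (-3 + 2)) - 103)² = ((37 - 1) - 103)² = (36 - 103)² = (-67)² = 4489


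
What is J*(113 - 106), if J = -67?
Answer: -469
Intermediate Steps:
J*(113 - 106) = -67*(113 - 106) = -67*7 = -469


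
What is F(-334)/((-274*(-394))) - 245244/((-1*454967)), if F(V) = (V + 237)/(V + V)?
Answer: 17685719056151/32809766857936 ≈ 0.53904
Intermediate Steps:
F(V) = (237 + V)/(2*V) (F(V) = (237 + V)/((2*V)) = (237 + V)*(1/(2*V)) = (237 + V)/(2*V))
F(-334)/((-274*(-394))) - 245244/((-1*454967)) = ((½)*(237 - 334)/(-334))/((-274*(-394))) - 245244/((-1*454967)) = ((½)*(-1/334)*(-97))/107956 - 245244/(-454967) = (97/668)*(1/107956) - 245244*(-1/454967) = 97/72114608 + 245244/454967 = 17685719056151/32809766857936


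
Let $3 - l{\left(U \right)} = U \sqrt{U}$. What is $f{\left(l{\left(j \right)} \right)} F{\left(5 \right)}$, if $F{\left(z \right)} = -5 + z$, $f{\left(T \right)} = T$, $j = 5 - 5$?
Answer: $0$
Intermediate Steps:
$j = 0$ ($j = 5 - 5 = 0$)
$l{\left(U \right)} = 3 - U^{\frac{3}{2}}$ ($l{\left(U \right)} = 3 - U \sqrt{U} = 3 - U^{\frac{3}{2}}$)
$f{\left(l{\left(j \right)} \right)} F{\left(5 \right)} = \left(3 - 0^{\frac{3}{2}}\right) \left(-5 + 5\right) = \left(3 - 0\right) 0 = \left(3 + 0\right) 0 = 3 \cdot 0 = 0$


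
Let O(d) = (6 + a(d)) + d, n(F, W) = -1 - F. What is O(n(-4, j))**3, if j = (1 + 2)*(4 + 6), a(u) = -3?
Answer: 216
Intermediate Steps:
j = 30 (j = 3*10 = 30)
O(d) = 3 + d (O(d) = (6 - 3) + d = 3 + d)
O(n(-4, j))**3 = (3 + (-1 - 1*(-4)))**3 = (3 + (-1 + 4))**3 = (3 + 3)**3 = 6**3 = 216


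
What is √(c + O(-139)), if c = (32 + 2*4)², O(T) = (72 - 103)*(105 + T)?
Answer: √2654 ≈ 51.517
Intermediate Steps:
O(T) = -3255 - 31*T (O(T) = -31*(105 + T) = -3255 - 31*T)
c = 1600 (c = (32 + 8)² = 40² = 1600)
√(c + O(-139)) = √(1600 + (-3255 - 31*(-139))) = √(1600 + (-3255 + 4309)) = √(1600 + 1054) = √2654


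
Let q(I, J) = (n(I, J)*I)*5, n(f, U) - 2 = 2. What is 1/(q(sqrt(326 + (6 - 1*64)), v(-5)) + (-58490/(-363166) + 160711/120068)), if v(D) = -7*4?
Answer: -712799722563207678412/50955445431438477933065271 + 19013624744144833229440*sqrt(67)/50955445431438477933065271 ≈ 0.0030403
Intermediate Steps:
n(f, U) = 4 (n(f, U) = 2 + 2 = 4)
v(D) = -28
q(I, J) = 20*I (q(I, J) = (4*I)*5 = 20*I)
1/(q(sqrt(326 + (6 - 1*64)), v(-5)) + (-58490/(-363166) + 160711/120068)) = 1/(20*sqrt(326 + (6 - 1*64)) + (-58490/(-363166) + 160711/120068)) = 1/(20*sqrt(326 + (6 - 64)) + (-58490*(-1/363166) + 160711*(1/120068))) = 1/(20*sqrt(326 - 58) + (29245/181583 + 160711/120068)) = 1/(20*sqrt(268) + 32693774173/21802307644) = 1/(20*(2*sqrt(67)) + 32693774173/21802307644) = 1/(40*sqrt(67) + 32693774173/21802307644) = 1/(32693774173/21802307644 + 40*sqrt(67))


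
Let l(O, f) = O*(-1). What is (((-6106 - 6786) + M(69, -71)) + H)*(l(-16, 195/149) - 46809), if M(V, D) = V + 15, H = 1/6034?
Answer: 3616325458503/6034 ≈ 5.9932e+8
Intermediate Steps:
H = 1/6034 ≈ 0.00016573
l(O, f) = -O
M(V, D) = 15 + V
(((-6106 - 6786) + M(69, -71)) + H)*(l(-16, 195/149) - 46809) = (((-6106 - 6786) + (15 + 69)) + 1/6034)*(-1*(-16) - 46809) = ((-12892 + 84) + 1/6034)*(16 - 46809) = (-12808 + 1/6034)*(-46793) = -77283471/6034*(-46793) = 3616325458503/6034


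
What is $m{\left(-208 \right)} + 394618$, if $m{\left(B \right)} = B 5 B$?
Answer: $610938$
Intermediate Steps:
$m{\left(B \right)} = 5 B^{2}$ ($m{\left(B \right)} = 5 B B = 5 B^{2}$)
$m{\left(-208 \right)} + 394618 = 5 \left(-208\right)^{2} + 394618 = 5 \cdot 43264 + 394618 = 216320 + 394618 = 610938$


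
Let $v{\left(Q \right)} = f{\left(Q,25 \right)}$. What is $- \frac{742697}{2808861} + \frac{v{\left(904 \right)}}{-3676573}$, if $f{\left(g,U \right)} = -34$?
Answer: $- \frac{160616719771}{607469559609} \approx -0.2644$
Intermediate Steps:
$v{\left(Q \right)} = -34$
$- \frac{742697}{2808861} + \frac{v{\left(904 \right)}}{-3676573} = - \frac{742697}{2808861} - \frac{34}{-3676573} = \left(-742697\right) \frac{1}{2808861} - - \frac{2}{216269} = - \frac{742697}{2808861} + \frac{2}{216269} = - \frac{160616719771}{607469559609}$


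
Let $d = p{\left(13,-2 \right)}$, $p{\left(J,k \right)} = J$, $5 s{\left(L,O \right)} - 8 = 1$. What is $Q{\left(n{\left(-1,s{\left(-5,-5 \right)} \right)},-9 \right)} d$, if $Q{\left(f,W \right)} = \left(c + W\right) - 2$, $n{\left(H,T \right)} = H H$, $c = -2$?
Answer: $-169$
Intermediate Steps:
$s{\left(L,O \right)} = \frac{9}{5}$ ($s{\left(L,O \right)} = \frac{8}{5} + \frac{1}{5} \cdot 1 = \frac{8}{5} + \frac{1}{5} = \frac{9}{5}$)
$d = 13$
$n{\left(H,T \right)} = H^{2}$
$Q{\left(f,W \right)} = -4 + W$ ($Q{\left(f,W \right)} = \left(-2 + W\right) - 2 = -4 + W$)
$Q{\left(n{\left(-1,s{\left(-5,-5 \right)} \right)},-9 \right)} d = \left(-4 - 9\right) 13 = \left(-13\right) 13 = -169$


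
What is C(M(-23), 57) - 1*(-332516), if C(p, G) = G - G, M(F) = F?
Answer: 332516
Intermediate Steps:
C(p, G) = 0
C(M(-23), 57) - 1*(-332516) = 0 - 1*(-332516) = 0 + 332516 = 332516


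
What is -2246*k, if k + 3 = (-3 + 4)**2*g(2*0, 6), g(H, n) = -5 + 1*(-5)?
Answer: 29198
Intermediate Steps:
g(H, n) = -10 (g(H, n) = -5 - 5 = -10)
k = -13 (k = -3 + (-3 + 4)**2*(-10) = -3 + 1**2*(-10) = -3 + 1*(-10) = -3 - 10 = -13)
-2246*k = -2246*(-13) = 29198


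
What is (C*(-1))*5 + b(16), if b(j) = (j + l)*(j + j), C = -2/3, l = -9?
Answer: 682/3 ≈ 227.33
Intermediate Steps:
C = -⅔ (C = -2*⅓ = -⅔ ≈ -0.66667)
b(j) = 2*j*(-9 + j) (b(j) = (j - 9)*(j + j) = (-9 + j)*(2*j) = 2*j*(-9 + j))
(C*(-1))*5 + b(16) = -⅔*(-1)*5 + 2*16*(-9 + 16) = (⅔)*5 + 2*16*7 = 10/3 + 224 = 682/3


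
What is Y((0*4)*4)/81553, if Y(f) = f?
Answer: 0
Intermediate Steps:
Y((0*4)*4)/81553 = ((0*4)*4)/81553 = (0*4)*(1/81553) = 0*(1/81553) = 0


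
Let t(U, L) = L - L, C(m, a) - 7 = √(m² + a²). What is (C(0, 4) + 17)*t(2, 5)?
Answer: 0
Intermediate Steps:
C(m, a) = 7 + √(a² + m²) (C(m, a) = 7 + √(m² + a²) = 7 + √(a² + m²))
t(U, L) = 0
(C(0, 4) + 17)*t(2, 5) = ((7 + √(4² + 0²)) + 17)*0 = ((7 + √(16 + 0)) + 17)*0 = ((7 + √16) + 17)*0 = ((7 + 4) + 17)*0 = (11 + 17)*0 = 28*0 = 0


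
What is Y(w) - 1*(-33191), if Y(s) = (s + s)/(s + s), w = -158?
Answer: 33192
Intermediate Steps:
Y(s) = 1 (Y(s) = (2*s)/((2*s)) = (2*s)*(1/(2*s)) = 1)
Y(w) - 1*(-33191) = 1 - 1*(-33191) = 1 + 33191 = 33192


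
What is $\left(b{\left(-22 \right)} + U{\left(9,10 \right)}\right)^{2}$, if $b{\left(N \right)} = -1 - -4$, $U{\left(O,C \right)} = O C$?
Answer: $8649$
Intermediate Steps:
$U{\left(O,C \right)} = C O$
$b{\left(N \right)} = 3$ ($b{\left(N \right)} = -1 + 4 = 3$)
$\left(b{\left(-22 \right)} + U{\left(9,10 \right)}\right)^{2} = \left(3 + 10 \cdot 9\right)^{2} = \left(3 + 90\right)^{2} = 93^{2} = 8649$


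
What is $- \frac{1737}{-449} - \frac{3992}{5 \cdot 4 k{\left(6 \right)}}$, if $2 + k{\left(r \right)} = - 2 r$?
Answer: $\frac{284846}{15715} \approx 18.126$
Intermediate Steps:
$k{\left(r \right)} = -2 - 2 r$
$- \frac{1737}{-449} - \frac{3992}{5 \cdot 4 k{\left(6 \right)}} = - \frac{1737}{-449} - \frac{3992}{5 \cdot 4 \left(-2 - 12\right)} = \left(-1737\right) \left(- \frac{1}{449}\right) - \frac{3992}{20 \left(-2 - 12\right)} = \frac{1737}{449} - \frac{3992}{20 \left(-14\right)} = \frac{1737}{449} - \frac{3992}{-280} = \frac{1737}{449} - - \frac{499}{35} = \frac{1737}{449} + \frac{499}{35} = \frac{284846}{15715}$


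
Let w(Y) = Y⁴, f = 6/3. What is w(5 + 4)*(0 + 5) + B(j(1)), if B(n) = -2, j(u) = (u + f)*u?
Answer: 32803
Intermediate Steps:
f = 2 (f = 6*(⅓) = 2)
j(u) = u*(2 + u) (j(u) = (u + 2)*u = (2 + u)*u = u*(2 + u))
w(5 + 4)*(0 + 5) + B(j(1)) = (5 + 4)⁴*(0 + 5) - 2 = 9⁴*5 - 2 = 6561*5 - 2 = 32805 - 2 = 32803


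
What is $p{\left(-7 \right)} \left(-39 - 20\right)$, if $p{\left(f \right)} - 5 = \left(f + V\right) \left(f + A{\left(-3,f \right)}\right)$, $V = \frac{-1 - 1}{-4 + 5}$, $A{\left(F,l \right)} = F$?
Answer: $-5605$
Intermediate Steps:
$V = -2$ ($V = - \frac{2}{1} = \left(-2\right) 1 = -2$)
$p{\left(f \right)} = 5 + \left(-3 + f\right) \left(-2 + f\right)$ ($p{\left(f \right)} = 5 + \left(f - 2\right) \left(f - 3\right) = 5 + \left(-2 + f\right) \left(-3 + f\right) = 5 + \left(-3 + f\right) \left(-2 + f\right)$)
$p{\left(-7 \right)} \left(-39 - 20\right) = \left(11 + \left(-7\right)^{2} - -35\right) \left(-39 - 20\right) = \left(11 + 49 + 35\right) \left(-39 - 20\right) = 95 \left(-59\right) = -5605$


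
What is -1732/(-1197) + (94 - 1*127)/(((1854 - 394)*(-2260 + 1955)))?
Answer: 771299101/533024100 ≈ 1.4470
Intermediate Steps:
-1732/(-1197) + (94 - 1*127)/(((1854 - 394)*(-2260 + 1955))) = -1732*(-1/1197) + (94 - 127)/((1460*(-305))) = 1732/1197 - 33/(-445300) = 1732/1197 - 33*(-1/445300) = 1732/1197 + 33/445300 = 771299101/533024100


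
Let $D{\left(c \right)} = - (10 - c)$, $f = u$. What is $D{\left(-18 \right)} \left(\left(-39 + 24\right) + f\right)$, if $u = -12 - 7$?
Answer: $952$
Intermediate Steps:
$u = -19$
$f = -19$
$D{\left(c \right)} = -10 + c$
$D{\left(-18 \right)} \left(\left(-39 + 24\right) + f\right) = \left(-10 - 18\right) \left(\left(-39 + 24\right) - 19\right) = - 28 \left(-15 - 19\right) = \left(-28\right) \left(-34\right) = 952$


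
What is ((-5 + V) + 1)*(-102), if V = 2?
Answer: 204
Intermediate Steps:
((-5 + V) + 1)*(-102) = ((-5 + 2) + 1)*(-102) = (-3 + 1)*(-102) = -2*(-102) = 204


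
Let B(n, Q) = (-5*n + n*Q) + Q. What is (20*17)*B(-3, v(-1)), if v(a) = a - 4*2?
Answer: 11220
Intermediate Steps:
v(a) = -8 + a (v(a) = a - 8 = -8 + a)
B(n, Q) = Q - 5*n + Q*n (B(n, Q) = (-5*n + Q*n) + Q = Q - 5*n + Q*n)
(20*17)*B(-3, v(-1)) = (20*17)*((-8 - 1) - 5*(-3) + (-8 - 1)*(-3)) = 340*(-9 + 15 - 9*(-3)) = 340*(-9 + 15 + 27) = 340*33 = 11220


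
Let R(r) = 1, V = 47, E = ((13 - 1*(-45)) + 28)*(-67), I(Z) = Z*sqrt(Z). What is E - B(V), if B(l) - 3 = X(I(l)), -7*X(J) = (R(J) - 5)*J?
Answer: -5765 - 188*sqrt(47)/7 ≈ -5949.1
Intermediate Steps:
I(Z) = Z**(3/2)
E = -5762 (E = ((13 + 45) + 28)*(-67) = (58 + 28)*(-67) = 86*(-67) = -5762)
X(J) = 4*J/7 (X(J) = -(1 - 5)*J/7 = -(-4)*J/7 = 4*J/7)
B(l) = 3 + 4*l**(3/2)/7
E - B(V) = -5762 - (3 + 4*47**(3/2)/7) = -5762 - (3 + 4*(47*sqrt(47))/7) = -5762 - (3 + 188*sqrt(47)/7) = -5762 + (-3 - 188*sqrt(47)/7) = -5765 - 188*sqrt(47)/7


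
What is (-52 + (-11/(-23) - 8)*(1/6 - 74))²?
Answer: 4825108369/19044 ≈ 2.5337e+5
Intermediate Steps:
(-52 + (-11/(-23) - 8)*(1/6 - 74))² = (-52 + (-11*(-1/23) - 8)*(⅙ - 74))² = (-52 + (11/23 - 8)*(-443/6))² = (-52 - 173/23*(-443/6))² = (-52 + 76639/138)² = (69463/138)² = 4825108369/19044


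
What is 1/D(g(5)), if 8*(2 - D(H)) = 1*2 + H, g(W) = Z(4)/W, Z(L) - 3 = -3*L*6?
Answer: 40/139 ≈ 0.28777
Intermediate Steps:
Z(L) = 3 - 18*L (Z(L) = 3 - 3*L*6 = 3 - 18*L)
g(W) = -69/W (g(W) = (3 - 18*4)/W = (3 - 72)/W = -69/W)
D(H) = 7/4 - H/8 (D(H) = 2 - (1*2 + H)/8 = 2 - (2 + H)/8 = 2 + (-¼ - H/8) = 7/4 - H/8)
1/D(g(5)) = 1/(7/4 - (-69)/(8*5)) = 1/(7/4 - ⅛*(-69/5)) = 1/(7/4 + 69/40) = 1/(139/40) = 40/139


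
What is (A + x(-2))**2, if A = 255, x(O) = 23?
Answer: 77284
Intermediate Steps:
(A + x(-2))**2 = (255 + 23)**2 = 278**2 = 77284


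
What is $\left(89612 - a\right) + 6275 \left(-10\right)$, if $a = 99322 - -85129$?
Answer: $-157589$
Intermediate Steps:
$a = 184451$ ($a = 99322 + 85129 = 184451$)
$\left(89612 - a\right) + 6275 \left(-10\right) = \left(89612 - 184451\right) + 6275 \left(-10\right) = \left(89612 - 184451\right) - 62750 = -94839 - 62750 = -157589$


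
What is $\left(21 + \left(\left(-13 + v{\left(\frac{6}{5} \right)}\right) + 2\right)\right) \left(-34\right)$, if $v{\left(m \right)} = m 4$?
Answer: $- \frac{2516}{5} \approx -503.2$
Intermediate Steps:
$v{\left(m \right)} = 4 m$
$\left(21 + \left(\left(-13 + v{\left(\frac{6}{5} \right)}\right) + 2\right)\right) \left(-34\right) = \left(21 + \left(\left(-13 + 4 \cdot \frac{6}{5}\right) + 2\right)\right) \left(-34\right) = \left(21 + \left(\left(-13 + \frac{24}{5}\right) + 2\right)\right) \left(-34\right) = \left(21 + \left(- \frac{41}{5} + 2\right)\right) \left(-34\right) = \left(21 - \frac{31}{5}\right) \left(-34\right) = \frac{74}{5} \left(-34\right) = - \frac{2516}{5}$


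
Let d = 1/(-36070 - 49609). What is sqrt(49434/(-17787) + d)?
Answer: I*sqrt(999700087309)/599753 ≈ 1.6671*I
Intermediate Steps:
d = -1/85679 (d = 1/(-85679) = -1/85679 ≈ -1.1671e-5)
sqrt(49434/(-17787) + d) = sqrt(49434/(-17787) - 1/85679) = sqrt(49434*(-1/17787) - 1/85679) = sqrt(-214/77 - 1/85679) = sqrt(-1666853/599753) = I*sqrt(999700087309)/599753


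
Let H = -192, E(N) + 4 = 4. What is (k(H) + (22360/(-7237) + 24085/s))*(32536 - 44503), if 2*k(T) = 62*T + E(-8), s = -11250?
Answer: 386945264695081/5427750 ≈ 7.1290e+7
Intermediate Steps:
E(N) = 0 (E(N) = -4 + 4 = 0)
k(T) = 31*T (k(T) = (62*T + 0)/2 = (62*T)/2 = 31*T)
(k(H) + (22360/(-7237) + 24085/s))*(32536 - 44503) = (31*(-192) + (22360/(-7237) + 24085/(-11250)))*(32536 - 44503) = (-5952 + (22360*(-1/7237) + 24085*(-1/11250)))*(-11967) = (-5952 + (-22360/7237 - 4817/2250))*(-11967) = (-5952 - 85170629/16283250)*(-11967) = -97003074629/16283250*(-11967) = 386945264695081/5427750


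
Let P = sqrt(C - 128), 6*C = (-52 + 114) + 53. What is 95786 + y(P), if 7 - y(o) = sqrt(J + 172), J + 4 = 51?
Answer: 95793 - sqrt(219) ≈ 95778.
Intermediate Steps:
J = 47 (J = -4 + 51 = 47)
C = 115/6 (C = ((-52 + 114) + 53)/6 = (62 + 53)/6 = (1/6)*115 = 115/6 ≈ 19.167)
P = I*sqrt(3918)/6 (P = sqrt(115/6 - 128) = sqrt(-653/6) = I*sqrt(3918)/6 ≈ 10.432*I)
y(o) = 7 - sqrt(219) (y(o) = 7 - sqrt(47 + 172) = 7 - sqrt(219))
95786 + y(P) = 95786 + (7 - sqrt(219)) = 95793 - sqrt(219)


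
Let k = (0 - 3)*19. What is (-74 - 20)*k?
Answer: 5358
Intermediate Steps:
k = -57 (k = -3*19 = -57)
(-74 - 20)*k = (-74 - 20)*(-57) = -94*(-57) = 5358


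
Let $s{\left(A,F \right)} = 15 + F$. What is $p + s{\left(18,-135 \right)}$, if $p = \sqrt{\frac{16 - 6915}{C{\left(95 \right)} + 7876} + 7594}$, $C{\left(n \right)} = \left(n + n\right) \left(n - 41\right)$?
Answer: $-120 + \frac{\sqrt{624412890590}}{9068} \approx -32.859$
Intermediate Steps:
$C{\left(n \right)} = 2 n \left(-41 + n\right)$
$p = \frac{\sqrt{624412890590}}{9068}$ ($p = \sqrt{\frac{16 - 6915}{2 \cdot 95 \left(-41 + 95\right) + 7876} + 7594} = \sqrt{- \frac{6899}{2 \cdot 95 \cdot 54 + 7876} + 7594} = \sqrt{- \frac{6899}{10260 + 7876} + 7594} = \sqrt{- \frac{6899}{18136} + 7594} = \sqrt{\frac{137717885}{18136}} = \frac{\sqrt{624412890590}}{9068} \approx 87.141$)
$p + s{\left(18,-135 \right)} = \frac{\sqrt{624412890590}}{9068} + \left(15 - 135\right) = \frac{\sqrt{624412890590}}{9068} - 120 = -120 + \frac{\sqrt{624412890590}}{9068}$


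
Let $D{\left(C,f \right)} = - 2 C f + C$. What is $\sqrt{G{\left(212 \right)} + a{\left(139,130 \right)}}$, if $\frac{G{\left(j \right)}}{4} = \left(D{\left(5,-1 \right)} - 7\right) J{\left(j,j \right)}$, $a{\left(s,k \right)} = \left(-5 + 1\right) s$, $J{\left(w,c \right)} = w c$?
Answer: $2 \sqrt{359413} \approx 1199.0$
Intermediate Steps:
$J{\left(w,c \right)} = c w$
$D{\left(C,f \right)} = C - 2 C f$ ($D{\left(C,f \right)} = - 2 C f + C = C - 2 C f$)
$a{\left(s,k \right)} = - 4 s$
$G{\left(j \right)} = 32 j^{2}$ ($G{\left(j \right)} = 4 \left(5 \left(1 - -2\right) - 7\right) j j = 4 \left(5 \left(1 + 2\right) - 7\right) j^{2} = 4 \left(5 \cdot 3 - 7\right) j^{2} = 4 \left(15 - 7\right) j^{2} = 4 \cdot 8 j^{2} = 32 j^{2}$)
$\sqrt{G{\left(212 \right)} + a{\left(139,130 \right)}} = \sqrt{32 \cdot 212^{2} - 556} = \sqrt{32 \cdot 44944 - 556} = \sqrt{1438208 - 556} = \sqrt{1437652} = 2 \sqrt{359413}$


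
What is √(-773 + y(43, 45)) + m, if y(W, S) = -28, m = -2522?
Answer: -2522 + 3*I*√89 ≈ -2522.0 + 28.302*I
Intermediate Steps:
√(-773 + y(43, 45)) + m = √(-773 - 28) - 2522 = √(-801) - 2522 = 3*I*√89 - 2522 = -2522 + 3*I*√89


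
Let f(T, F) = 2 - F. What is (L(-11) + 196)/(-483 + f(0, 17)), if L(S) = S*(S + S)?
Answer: -73/83 ≈ -0.87952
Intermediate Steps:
L(S) = 2*S² (L(S) = S*(2*S) = 2*S²)
(L(-11) + 196)/(-483 + f(0, 17)) = (2*(-11)² + 196)/(-483 + (2 - 1*17)) = (2*121 + 196)/(-483 + (2 - 17)) = (242 + 196)/(-483 - 15) = 438/(-498) = 438*(-1/498) = -73/83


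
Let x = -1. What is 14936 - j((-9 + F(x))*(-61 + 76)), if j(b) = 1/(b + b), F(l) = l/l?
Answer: 3584641/240 ≈ 14936.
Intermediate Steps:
F(l) = 1
j(b) = 1/(2*b)
14936 - j((-9 + F(x))*(-61 + 76)) = 14936 - 1/(2*((-9 + 1)*(-61 + 76))) = 14936 - 1/(2*((-8*15))) = 14936 - 1/(2*(-120)) = 14936 - (-1)/(2*120) = 14936 - 1*(-1/240) = 14936 + 1/240 = 3584641/240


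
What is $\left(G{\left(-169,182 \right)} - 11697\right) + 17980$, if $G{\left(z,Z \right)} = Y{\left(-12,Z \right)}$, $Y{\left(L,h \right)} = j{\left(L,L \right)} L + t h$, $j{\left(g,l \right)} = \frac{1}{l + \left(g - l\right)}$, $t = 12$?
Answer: $8468$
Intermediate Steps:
$j{\left(g,l \right)} = \frac{1}{g}$
$Y{\left(L,h \right)} = 1 + 12 h$ ($Y{\left(L,h \right)} = \frac{L}{L} + 12 h = 1 + 12 h$)
$G{\left(z,Z \right)} = 1 + 12 Z$
$\left(G{\left(-169,182 \right)} - 11697\right) + 17980 = \left(\left(1 + 12 \cdot 182\right) - 11697\right) + 17980 = \left(\left(1 + 2184\right) - 11697\right) + 17980 = \left(2185 - 11697\right) + 17980 = -9512 + 17980 = 8468$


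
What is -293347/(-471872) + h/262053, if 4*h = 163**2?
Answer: 80006753183/123655473216 ≈ 0.64701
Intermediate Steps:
h = 26569/4 (h = (1/4)*163**2 = (1/4)*26569 = 26569/4 ≈ 6642.3)
-293347/(-471872) + h/262053 = -293347/(-471872) + (26569/4)/262053 = -293347*(-1/471872) + (26569/4)*(1/262053) = 293347/471872 + 26569/1048212 = 80006753183/123655473216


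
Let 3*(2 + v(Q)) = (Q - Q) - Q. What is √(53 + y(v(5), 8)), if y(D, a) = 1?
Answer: 3*√6 ≈ 7.3485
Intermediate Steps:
v(Q) = -2 - Q/3 (v(Q) = -2 + ((Q - Q) - Q)/3 = -2 + (0 - Q)/3 = -2 + (-Q)/3 = -2 - Q/3)
√(53 + y(v(5), 8)) = √(53 + 1) = √54 = 3*√6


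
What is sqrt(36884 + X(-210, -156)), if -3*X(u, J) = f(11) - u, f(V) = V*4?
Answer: 17*sqrt(1146)/3 ≈ 191.83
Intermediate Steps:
f(V) = 4*V
X(u, J) = -44/3 + u/3 (X(u, J) = -(4*11 - u)/3 = -(44 - u)/3 = -44/3 + u/3)
sqrt(36884 + X(-210, -156)) = sqrt(36884 + (-44/3 + (1/3)*(-210))) = sqrt(36884 + (-44/3 - 70)) = sqrt(36884 - 254/3) = sqrt(110398/3) = 17*sqrt(1146)/3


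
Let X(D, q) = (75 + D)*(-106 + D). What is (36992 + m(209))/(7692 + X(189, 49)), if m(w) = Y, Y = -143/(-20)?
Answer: 246661/197360 ≈ 1.2498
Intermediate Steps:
Y = 143/20 (Y = -143*(-1/20) = 143/20 ≈ 7.1500)
m(w) = 143/20
X(D, q) = (-106 + D)*(75 + D)
(36992 + m(209))/(7692 + X(189, 49)) = (36992 + 143/20)/(7692 + (-7950 + 189² - 31*189)) = 739983/(20*(7692 + (-7950 + 35721 - 5859))) = 739983/(20*(7692 + 21912)) = (739983/20)/29604 = (739983/20)*(1/29604) = 246661/197360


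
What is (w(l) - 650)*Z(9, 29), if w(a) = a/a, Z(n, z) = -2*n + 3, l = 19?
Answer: 9735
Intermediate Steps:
Z(n, z) = 3 - 2*n
w(a) = 1
(w(l) - 650)*Z(9, 29) = (1 - 650)*(3 - 2*9) = -649*(3 - 18) = -649*(-15) = 9735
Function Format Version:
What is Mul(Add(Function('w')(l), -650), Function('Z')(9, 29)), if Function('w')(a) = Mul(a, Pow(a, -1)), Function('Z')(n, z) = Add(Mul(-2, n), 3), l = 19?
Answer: 9735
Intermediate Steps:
Function('Z')(n, z) = Add(3, Mul(-2, n))
Function('w')(a) = 1
Mul(Add(Function('w')(l), -650), Function('Z')(9, 29)) = Mul(Add(1, -650), Add(3, Mul(-2, 9))) = Mul(-649, Add(3, -18)) = Mul(-649, -15) = 9735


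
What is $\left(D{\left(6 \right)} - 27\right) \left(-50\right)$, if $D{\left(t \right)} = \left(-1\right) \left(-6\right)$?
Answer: $1050$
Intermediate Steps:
$D{\left(t \right)} = 6$
$\left(D{\left(6 \right)} - 27\right) \left(-50\right) = \left(6 - 27\right) \left(-50\right) = \left(-21\right) \left(-50\right) = 1050$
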